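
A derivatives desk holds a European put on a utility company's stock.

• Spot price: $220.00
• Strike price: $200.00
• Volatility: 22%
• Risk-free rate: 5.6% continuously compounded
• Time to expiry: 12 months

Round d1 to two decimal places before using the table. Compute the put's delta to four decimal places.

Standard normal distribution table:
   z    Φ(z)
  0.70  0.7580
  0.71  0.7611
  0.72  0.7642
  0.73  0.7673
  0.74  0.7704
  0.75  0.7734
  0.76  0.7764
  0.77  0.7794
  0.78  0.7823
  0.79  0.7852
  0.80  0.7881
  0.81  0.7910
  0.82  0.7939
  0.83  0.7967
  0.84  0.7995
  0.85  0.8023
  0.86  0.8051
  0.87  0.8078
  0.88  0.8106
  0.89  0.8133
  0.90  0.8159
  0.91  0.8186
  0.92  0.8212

σ√T = 0.22·√1 = 0.2200
d₁ = [ln(220/200) + (0.056 + ½·0.22²)·1] / (σ√T) = (0.0953 + 0.0802) / 0.2200 = 0.7978 → 0.80
N(d₁) = N(0.80) = 0.7881
Δ_put = N(d₁) − 1 = 0.7881 − 1 = -0.2119

-0.2119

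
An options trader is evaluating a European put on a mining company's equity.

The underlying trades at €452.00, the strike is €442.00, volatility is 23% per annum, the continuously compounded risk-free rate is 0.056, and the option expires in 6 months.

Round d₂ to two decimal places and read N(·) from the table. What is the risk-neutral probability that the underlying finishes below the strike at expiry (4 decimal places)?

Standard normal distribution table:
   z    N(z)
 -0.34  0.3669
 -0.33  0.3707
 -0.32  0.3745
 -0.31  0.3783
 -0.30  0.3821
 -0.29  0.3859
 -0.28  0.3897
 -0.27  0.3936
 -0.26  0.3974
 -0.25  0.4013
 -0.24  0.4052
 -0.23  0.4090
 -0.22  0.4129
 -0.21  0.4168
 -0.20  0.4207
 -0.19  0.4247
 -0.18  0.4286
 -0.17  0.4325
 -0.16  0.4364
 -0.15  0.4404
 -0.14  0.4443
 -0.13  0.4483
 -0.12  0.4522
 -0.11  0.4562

σ√T = 0.23 × 0.7071 = 0.1626
d₁ = [ln(452/442) + (0.056 + ½·0.23²)·0.5] / (σ√T) = (0.0224 + 0.0412) / 0.1626 = 0.3910 ≈ 0.39
d₂ = 0.3910 − 0.1626 = 0.2284 ≈ 0.23
Pr(exercise) under Q = N(−d₂) = N(-0.23) = 0.4090

0.4090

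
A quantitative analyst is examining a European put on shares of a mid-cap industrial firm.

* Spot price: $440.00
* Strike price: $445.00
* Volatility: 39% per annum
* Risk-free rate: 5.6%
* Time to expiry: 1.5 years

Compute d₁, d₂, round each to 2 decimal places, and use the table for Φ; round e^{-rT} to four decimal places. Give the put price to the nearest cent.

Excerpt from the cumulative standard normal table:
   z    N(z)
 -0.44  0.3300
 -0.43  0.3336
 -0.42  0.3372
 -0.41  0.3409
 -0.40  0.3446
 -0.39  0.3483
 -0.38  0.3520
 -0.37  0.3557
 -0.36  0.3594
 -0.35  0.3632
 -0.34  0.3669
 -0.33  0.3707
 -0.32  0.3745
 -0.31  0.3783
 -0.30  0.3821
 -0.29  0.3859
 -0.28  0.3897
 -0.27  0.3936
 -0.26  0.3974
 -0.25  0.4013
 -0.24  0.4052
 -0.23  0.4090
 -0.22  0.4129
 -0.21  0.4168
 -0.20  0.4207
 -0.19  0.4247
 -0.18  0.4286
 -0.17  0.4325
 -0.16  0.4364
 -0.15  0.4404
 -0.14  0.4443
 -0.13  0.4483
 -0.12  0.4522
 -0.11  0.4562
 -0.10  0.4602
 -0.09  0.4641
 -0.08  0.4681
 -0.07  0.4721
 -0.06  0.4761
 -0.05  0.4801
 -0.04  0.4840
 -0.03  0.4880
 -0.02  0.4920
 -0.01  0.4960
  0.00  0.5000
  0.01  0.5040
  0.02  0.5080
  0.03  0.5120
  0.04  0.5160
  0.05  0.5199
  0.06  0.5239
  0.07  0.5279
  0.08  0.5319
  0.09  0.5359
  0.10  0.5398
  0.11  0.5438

$66.00

T = 1.5;  σ√T = 0.4777
d₁ = [ln(440/445) + (0.056 + ½·0.39²)·1.5] / (σ√T) = (-0.0113 + 0.1981) / 0.4777 = 0.3910 ⇒ 0.39
d₂ = 0.3910 − 0.4777 = -0.0866 ⇒ -0.09
exp(−rT) = exp(−0.056·1.5) = 0.9194
N(−d₂) = N(0.09) = 0.5359;  N(−d₁) = N(-0.39) = 0.3483
P = 445·0.9194·0.5359 − 440·0.3483 = 219.2544 − 153.2520 = 66.0024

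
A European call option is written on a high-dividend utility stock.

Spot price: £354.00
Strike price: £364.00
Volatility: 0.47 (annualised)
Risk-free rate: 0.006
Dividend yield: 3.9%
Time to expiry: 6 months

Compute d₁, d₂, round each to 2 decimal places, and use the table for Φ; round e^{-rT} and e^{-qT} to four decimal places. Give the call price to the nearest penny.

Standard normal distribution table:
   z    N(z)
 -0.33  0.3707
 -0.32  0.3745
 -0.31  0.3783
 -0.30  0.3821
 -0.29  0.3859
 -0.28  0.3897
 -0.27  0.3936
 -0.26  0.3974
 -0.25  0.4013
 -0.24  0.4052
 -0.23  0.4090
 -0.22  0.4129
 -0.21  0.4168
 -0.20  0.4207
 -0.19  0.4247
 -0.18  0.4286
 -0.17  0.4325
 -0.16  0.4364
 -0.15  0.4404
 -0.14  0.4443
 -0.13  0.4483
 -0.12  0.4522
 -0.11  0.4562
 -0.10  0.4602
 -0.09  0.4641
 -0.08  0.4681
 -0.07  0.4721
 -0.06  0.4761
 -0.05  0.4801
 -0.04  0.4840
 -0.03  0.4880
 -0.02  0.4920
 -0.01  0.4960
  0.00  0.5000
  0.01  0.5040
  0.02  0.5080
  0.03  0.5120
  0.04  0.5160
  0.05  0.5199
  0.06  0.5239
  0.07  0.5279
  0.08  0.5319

£39.08

T = 0.5;  σ√T = 0.3323
d₁ = [ln(354/364) + (0.006 − 0.039 + 0.47²/2)·0.5] / 0.3323 = [-0.0279 + 0.0387] / 0.3323 = 0.0327 which rounds to 0.03
d₂ = d₁ − σ√T = 0.0327 − 0.3323 = -0.2996 which rounds to -0.30
e^(−qT) = e^(−0.039·0.5) = 0.9807;  e^(−rT) = e^(−0.006·0.5) = 0.9970
N(d₁) = N(0.03) = 0.5120;  N(d₂) = N(-0.30) = 0.3821
C = 354·0.9807·0.5120 − 364·0.9970·0.3821 = 177.7499 − 138.6671 = 39.0828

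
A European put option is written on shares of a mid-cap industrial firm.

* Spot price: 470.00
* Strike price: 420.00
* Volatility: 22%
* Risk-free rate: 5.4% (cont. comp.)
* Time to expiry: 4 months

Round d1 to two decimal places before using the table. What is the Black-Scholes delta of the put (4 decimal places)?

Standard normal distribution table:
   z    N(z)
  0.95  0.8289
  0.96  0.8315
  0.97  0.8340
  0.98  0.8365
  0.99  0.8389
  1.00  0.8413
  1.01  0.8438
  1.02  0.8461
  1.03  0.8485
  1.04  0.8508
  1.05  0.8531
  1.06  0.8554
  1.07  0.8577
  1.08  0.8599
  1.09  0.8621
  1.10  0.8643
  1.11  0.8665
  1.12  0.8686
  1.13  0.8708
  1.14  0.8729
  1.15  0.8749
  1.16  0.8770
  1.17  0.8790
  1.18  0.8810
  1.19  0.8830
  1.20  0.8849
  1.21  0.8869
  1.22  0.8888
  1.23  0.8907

σ√T = 0.22 × 0.5774 = 0.1270
ln(S/K) + (r + σ²/2)T = ln(470/420) + (0.054 + 0.22²/2)·0.3333 = 0.1125 + 0.0261 = 0.1385
d₁ = 0.1385 / 0.1270 = 1.0908 ⇒ 1.09
N(d₁) = N(1.09) = 0.8621
Δ_put = N(d₁) − 1 = 0.8621 − 1 = -0.1379

-0.1379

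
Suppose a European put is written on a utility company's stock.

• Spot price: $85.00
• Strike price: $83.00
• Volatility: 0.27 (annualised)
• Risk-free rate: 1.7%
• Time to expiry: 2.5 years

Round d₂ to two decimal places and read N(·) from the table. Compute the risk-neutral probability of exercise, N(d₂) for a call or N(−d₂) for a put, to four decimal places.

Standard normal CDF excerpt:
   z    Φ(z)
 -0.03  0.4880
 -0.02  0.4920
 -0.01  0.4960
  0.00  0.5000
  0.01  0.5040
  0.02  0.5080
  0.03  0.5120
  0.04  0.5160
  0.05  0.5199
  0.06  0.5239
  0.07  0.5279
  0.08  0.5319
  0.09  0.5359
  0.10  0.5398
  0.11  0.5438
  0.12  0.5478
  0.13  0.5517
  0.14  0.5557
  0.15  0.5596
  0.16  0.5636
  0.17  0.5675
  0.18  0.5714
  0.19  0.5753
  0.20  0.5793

0.5239

T = 2.5;  σ√T = 0.4269
d₁ = [ln(85/83) + (0.017 + 0.27²/2)·2.5] / 0.4269 = [0.0238 + 0.1336] / 0.4269 = 0.3688 which rounds to 0.37
d₂ = d₁ − σ√T = 0.3688 − 0.4269 = -0.0581 which rounds to -0.06
Pr(exercise) under Q = N(−d₂) = N(0.06) = 0.5239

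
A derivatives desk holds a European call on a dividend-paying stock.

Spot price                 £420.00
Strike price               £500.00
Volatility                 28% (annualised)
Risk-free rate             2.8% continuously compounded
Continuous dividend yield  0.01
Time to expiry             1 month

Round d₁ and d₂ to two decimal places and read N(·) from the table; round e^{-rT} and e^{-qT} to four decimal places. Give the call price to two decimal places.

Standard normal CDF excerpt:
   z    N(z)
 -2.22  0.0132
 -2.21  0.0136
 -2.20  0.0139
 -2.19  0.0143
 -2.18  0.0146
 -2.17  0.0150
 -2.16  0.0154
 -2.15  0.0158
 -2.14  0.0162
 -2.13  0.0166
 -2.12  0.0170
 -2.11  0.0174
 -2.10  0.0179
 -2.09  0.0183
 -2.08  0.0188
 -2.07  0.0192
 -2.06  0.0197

£0.23

T = 0.08333;  σ√T = 0.0808
d₁ = [ln(420/500) + (0.028 − 0.01 + ½·0.28²)·0.08333] / (σ√T) = (-0.1744 + 0.0048) / 0.0808 = -2.0981 ⇒ -2.10
d₂ = -2.0981 − 0.0808 = -2.1789 ⇒ -2.18
exp(−qT) = exp(−0.01·0.08333) = 0.9992;  exp(−rT) = exp(−0.028·0.08333) = 0.9977
N(d₁) = N(-2.10) = 0.0179;  N(d₂) = N(-2.18) = 0.0146
C = 420·0.9992·0.0179 − 500·0.9977·0.0146 = 7.5120 − 7.2832 = 0.2288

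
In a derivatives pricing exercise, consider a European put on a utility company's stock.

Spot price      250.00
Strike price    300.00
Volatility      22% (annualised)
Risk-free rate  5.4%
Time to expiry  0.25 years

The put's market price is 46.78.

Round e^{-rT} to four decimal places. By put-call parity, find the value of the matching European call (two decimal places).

exp(−rT) = exp(−0.054·0.25) = 0.9866
Put-call parity: C − P = S − K·e^(−rT) = 250 − 300·0.9866 = 250 − 295.9800 = -45.9800
C = P + (C − P) = 46.78 + (-45.9800) = 0.8000

0.80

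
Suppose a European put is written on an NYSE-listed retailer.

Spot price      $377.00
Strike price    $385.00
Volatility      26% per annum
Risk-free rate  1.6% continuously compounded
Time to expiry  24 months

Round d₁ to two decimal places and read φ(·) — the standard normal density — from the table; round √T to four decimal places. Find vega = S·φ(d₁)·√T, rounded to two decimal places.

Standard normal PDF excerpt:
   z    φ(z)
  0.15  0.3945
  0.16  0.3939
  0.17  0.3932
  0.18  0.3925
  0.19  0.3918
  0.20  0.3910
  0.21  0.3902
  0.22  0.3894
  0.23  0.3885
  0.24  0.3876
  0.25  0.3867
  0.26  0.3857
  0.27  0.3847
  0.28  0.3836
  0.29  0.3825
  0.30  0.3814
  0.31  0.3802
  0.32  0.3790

σ√T = 0.26 × 1.4142 = 0.3677
ln(S/K) + (r + σ²/2)T = ln(377/385) + (0.016 + 0.26²/2)·2 = -0.0210 + 0.0996 = 0.0786
d₁ = 0.0786 / 0.3677 = 0.2138 ≈ 0.21
√T = √2 = 1.4142
φ(d₁) = φ(0.21) = 0.3902
vega = S·φ(d₁)·√T = 377·0.3902·1.4142 = 208.0365

208.04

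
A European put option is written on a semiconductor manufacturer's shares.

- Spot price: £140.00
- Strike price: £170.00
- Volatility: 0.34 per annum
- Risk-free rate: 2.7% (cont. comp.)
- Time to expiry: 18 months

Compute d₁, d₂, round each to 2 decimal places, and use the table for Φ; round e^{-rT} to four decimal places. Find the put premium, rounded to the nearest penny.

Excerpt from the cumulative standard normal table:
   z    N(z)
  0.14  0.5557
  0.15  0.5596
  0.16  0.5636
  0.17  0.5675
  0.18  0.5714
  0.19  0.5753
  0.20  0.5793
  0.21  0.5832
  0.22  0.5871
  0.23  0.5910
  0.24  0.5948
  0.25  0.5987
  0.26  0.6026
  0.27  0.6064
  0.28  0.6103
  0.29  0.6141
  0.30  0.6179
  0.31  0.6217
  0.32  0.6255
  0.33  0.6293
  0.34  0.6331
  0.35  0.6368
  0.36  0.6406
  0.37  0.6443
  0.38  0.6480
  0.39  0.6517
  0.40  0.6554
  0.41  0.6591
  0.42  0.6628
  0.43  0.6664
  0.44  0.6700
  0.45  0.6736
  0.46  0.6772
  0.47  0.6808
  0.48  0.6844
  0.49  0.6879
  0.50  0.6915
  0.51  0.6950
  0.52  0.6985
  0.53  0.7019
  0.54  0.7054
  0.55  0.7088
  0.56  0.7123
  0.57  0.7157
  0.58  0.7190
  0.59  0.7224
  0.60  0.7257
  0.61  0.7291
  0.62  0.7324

£38.47

σ√T = 0.34 × 1.2247 = 0.4164
d₁ = [ln(140/170) + (0.027 + 0.34²/2)·1.5] / 0.4164 = [-0.1942 + 0.1272] / 0.4164 = -0.1608 → -0.16
d₂ = d₁ − σ√T = -0.1608 − 0.4164 = -0.5772 → -0.58
exp(−rT) = exp(−0.027·1.5) = 0.9603
P = 170·0.9603·N(0.58) − 140·N(0.16) = 170·0.9603·0.7190 − 140·0.5636 = 117.3775 − 78.9040 = 38.4735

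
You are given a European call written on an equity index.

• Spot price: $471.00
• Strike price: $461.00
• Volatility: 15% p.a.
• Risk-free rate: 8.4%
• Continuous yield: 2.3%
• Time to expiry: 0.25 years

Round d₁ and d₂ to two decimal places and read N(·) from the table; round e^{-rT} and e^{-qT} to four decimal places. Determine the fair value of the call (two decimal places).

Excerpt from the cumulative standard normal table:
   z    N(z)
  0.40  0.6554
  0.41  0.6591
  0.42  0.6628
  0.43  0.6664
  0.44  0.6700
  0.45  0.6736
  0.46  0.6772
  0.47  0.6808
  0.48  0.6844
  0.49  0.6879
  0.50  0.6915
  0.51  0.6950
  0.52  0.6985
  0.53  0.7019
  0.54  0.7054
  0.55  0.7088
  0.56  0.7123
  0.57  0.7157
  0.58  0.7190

σ√T = 0.15 × 0.5000 = 0.0750
d₁ = [ln(471/461) + (0.084 − 0.023 + 0.15²/2)·0.25] / 0.0750 = [0.0215 + 0.0181] / 0.0750 = 0.5270 ≈ 0.53
d₂ = d₁ − σ√T = 0.5270 − 0.0750 = 0.4520 ≈ 0.45
e^(−qT) = e^(−0.023·0.25) = 0.9943;  e^(−rT) = e^(−0.084·0.25) = 0.9792
N(d₁) = N(0.53) = 0.7019;  N(d₂) = N(0.45) = 0.6736
C = 471·0.9943·0.7019 − 461·0.9792·0.6736 = 328.7105 − 304.0706 = 24.6399

$24.64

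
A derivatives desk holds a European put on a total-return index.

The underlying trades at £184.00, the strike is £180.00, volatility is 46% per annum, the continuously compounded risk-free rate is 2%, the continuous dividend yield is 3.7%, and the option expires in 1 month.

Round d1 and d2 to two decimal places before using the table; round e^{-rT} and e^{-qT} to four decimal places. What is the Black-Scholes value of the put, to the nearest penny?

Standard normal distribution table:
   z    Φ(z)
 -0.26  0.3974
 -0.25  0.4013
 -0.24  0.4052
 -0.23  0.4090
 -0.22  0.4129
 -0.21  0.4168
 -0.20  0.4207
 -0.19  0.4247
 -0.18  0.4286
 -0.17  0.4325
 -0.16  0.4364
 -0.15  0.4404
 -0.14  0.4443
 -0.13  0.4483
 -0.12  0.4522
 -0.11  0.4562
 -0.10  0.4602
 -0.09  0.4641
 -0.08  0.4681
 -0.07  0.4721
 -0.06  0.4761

£7.66

σ√T = 0.46 × 0.2887 = 0.1328
d₁ = [ln(184/180) + (0.02 − 0.037 + 0.46²/2)·0.08333] / 0.1328 = [0.0220 + 0.0074] / 0.1328 = 0.2212 which rounds to 0.22
d₂ = d₁ − σ√T = 0.2212 − 0.1328 = 0.0885 which rounds to 0.09
exp(−qT) = exp(−0.037·0.08333) = 0.9969;  exp(−rT) = exp(−0.02·0.08333) = 0.9983
N(−d₂) = N(-0.09) = 0.4641;  N(−d₁) = N(-0.22) = 0.4129
P = 180·0.9983·0.4641 − 184·0.9969·0.4129 = 83.3960 − 75.7381 = 7.6579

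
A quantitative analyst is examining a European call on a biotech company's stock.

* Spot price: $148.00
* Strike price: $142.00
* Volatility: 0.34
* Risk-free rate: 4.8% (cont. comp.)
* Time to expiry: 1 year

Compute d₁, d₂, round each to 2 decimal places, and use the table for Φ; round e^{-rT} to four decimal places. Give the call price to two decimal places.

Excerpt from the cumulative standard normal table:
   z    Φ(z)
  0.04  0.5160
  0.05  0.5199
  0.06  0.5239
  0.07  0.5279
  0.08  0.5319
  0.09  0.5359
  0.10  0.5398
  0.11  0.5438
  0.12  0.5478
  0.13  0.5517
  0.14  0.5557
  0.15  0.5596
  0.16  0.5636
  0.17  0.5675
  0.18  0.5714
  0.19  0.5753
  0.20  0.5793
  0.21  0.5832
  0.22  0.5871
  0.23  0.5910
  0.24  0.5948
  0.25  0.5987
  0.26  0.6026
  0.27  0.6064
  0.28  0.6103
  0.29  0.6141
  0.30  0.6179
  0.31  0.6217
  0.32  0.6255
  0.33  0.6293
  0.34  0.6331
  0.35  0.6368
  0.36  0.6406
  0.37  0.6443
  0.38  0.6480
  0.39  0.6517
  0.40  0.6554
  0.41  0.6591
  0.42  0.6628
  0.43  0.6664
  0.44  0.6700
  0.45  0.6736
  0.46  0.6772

$26.10

σ√T = 0.34·√1 = 0.3400
ln(S/K) + (r + σ²/2)T = ln(148/142) + (0.048 + 0.34²/2)·1 = 0.0414 + 0.1058 = 0.1472
d₁ = 0.1472 / 0.3400 = 0.4329 which rounds to 0.43
d₂ = d₁ − σ√T = 0.4329 − 0.3400 = 0.0929 which rounds to 0.09
exp(−rT) = exp(−0.048·1) = 0.9531
C = 148·N(0.43) − 142·0.9531·N(0.09) = 148·0.6664 − 142·0.9531·0.5359 = 98.6272 − 72.5288 = 26.0984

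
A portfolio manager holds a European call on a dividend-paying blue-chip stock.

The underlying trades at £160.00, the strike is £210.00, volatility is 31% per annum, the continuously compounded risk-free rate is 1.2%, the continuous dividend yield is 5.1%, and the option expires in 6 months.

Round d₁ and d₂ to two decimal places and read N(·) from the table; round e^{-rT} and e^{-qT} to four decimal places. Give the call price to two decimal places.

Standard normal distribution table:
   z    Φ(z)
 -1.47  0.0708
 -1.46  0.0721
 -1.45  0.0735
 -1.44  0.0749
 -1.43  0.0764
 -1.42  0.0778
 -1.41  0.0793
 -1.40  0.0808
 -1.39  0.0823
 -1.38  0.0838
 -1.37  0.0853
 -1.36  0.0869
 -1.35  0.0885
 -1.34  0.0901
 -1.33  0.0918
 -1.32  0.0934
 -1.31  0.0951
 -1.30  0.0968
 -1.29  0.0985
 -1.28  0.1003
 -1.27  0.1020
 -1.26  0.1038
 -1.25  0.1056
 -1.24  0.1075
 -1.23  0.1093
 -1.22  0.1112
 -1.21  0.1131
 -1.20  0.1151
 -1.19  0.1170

T = 0.5;  σ√T = 0.2192
ln(S/K) + (r − q + σ²/2)T = ln(160/210) + (0.012 − 0.051 + 0.31²/2)·0.5 = -0.2719 + 0.0045 = -0.2674
d₁ = -0.2674 / 0.2192 = -1.2199 ⇒ -1.22
d₂ = d₁ − σ√T = -1.2199 − 0.2192 = -1.4391 ⇒ -1.44
exp(−qT) = exp(−0.051·0.5) = 0.9748;  exp(−rT) = exp(−0.012·0.5) = 0.9940
C = 160·0.9748·N(-1.22) − 210·0.9940·N(-1.44) = 160·0.9748·0.1112 − 210·0.9940·0.0749 = 17.3436 − 15.6346 = 1.7090

£1.71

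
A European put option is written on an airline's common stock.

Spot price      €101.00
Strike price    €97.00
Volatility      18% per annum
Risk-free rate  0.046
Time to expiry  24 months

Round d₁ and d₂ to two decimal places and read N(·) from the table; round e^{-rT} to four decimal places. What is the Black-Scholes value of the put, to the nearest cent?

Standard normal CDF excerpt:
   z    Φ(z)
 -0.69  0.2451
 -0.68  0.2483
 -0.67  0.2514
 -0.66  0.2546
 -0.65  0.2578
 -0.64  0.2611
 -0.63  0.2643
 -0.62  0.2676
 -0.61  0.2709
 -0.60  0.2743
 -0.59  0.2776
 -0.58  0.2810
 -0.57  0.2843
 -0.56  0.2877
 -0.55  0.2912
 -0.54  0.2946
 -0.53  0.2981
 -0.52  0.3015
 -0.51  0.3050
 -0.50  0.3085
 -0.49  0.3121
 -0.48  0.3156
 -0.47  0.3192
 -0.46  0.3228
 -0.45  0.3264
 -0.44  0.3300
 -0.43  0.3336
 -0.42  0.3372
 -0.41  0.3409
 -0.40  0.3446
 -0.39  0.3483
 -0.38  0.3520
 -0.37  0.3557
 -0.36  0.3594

σ√T = 0.18·√2 = 0.2546
ln(S/K) + (r + σ²/2)T = ln(101/97) + (0.046 + 0.18²/2)·2 = 0.0404 + 0.1244 = 0.1648
d₁ = 0.1648 / 0.2546 = 0.6474 ⇒ 0.65
d₂ = d₁ − σ√T = 0.6474 − 0.2546 = 0.3929 ⇒ 0.39
exp(−rT) = exp(−0.046·2) = 0.9121
N(−d₂) = N(-0.39) = 0.3483;  N(−d₁) = N(-0.65) = 0.2578
P = 97·0.9121·0.3483 − 101·0.2578 = 30.8154 − 26.0378 = 4.7776

€4.78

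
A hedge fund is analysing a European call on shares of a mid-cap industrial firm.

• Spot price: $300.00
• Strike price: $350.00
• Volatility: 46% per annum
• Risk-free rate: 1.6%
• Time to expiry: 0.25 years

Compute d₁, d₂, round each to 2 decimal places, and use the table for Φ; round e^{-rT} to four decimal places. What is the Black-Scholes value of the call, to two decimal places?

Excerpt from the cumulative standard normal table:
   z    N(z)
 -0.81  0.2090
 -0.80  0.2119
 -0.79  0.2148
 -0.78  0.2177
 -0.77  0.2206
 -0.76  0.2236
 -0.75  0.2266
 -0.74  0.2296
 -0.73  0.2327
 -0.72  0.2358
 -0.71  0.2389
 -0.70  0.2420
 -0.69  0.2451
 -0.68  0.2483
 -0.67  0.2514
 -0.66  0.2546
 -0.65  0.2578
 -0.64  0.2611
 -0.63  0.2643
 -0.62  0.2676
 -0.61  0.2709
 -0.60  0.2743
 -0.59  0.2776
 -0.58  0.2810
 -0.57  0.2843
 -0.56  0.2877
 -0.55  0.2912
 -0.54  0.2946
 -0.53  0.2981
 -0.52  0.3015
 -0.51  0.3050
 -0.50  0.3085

$11.48

σ√T = 0.46·√0.25 = 0.2300
d₁ = [ln(300/350) + (0.016 + ½·0.46²)·0.25] / (σ√T) = (-0.1542 + 0.0305) / 0.2300 = -0.5378 ⇒ -0.54
d₂ = -0.5378 − 0.2300 = -0.7678 ⇒ -0.77
exp(−rT) = exp(−0.016·0.25) = 0.9960
C = 300·N(-0.54) − 350·0.9960·N(-0.77) = 300·0.2946 − 350·0.9960·0.2206 = 88.3800 − 76.9012 = 11.4788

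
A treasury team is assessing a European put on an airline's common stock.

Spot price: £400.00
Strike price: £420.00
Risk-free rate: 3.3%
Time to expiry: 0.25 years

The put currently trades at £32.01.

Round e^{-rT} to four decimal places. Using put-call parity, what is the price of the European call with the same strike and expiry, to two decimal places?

£15.45

exp(−rT) = exp(−0.033·0.25) = 0.9918
Put-call parity: C − P = S − K·e^(−rT) = 400 − 420·0.9918 = 400 − 416.5560 = -16.5560
C = P + (C − P) = 32.01 + (-16.5560) = 15.4540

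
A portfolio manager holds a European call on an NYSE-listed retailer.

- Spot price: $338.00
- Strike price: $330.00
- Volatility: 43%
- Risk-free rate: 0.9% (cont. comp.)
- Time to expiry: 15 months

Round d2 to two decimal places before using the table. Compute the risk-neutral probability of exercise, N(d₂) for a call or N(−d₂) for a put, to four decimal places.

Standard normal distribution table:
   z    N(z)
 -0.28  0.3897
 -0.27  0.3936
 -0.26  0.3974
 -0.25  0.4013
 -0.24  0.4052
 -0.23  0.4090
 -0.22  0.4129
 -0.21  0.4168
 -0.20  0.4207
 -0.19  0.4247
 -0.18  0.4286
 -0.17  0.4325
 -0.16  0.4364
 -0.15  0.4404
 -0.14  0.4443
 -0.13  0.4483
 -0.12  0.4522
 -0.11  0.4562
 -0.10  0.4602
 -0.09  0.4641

σ√T = 0.43·√1.25 = 0.4808
d₁ = [ln(338/330) + (0.009 + ½·0.43²)·1.25] / (σ√T) = (0.0240 + 0.1268) / 0.4808 = 0.3136 which rounds to 0.31
d₂ = 0.3136 − 0.4808 = -0.1672 which rounds to -0.17
Risk-neutral Pr[S_T > K] = N(d₂) = N(-0.17) = 0.4325

0.4325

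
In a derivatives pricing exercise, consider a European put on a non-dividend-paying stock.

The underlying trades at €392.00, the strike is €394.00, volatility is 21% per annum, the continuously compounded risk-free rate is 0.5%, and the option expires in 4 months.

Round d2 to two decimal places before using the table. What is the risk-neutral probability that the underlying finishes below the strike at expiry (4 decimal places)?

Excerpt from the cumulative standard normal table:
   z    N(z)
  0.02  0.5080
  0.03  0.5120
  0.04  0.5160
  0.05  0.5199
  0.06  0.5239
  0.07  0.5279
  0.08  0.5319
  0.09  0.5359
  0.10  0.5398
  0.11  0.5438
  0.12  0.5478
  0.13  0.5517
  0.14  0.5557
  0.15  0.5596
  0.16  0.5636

0.5359

σ√T = 0.21·√0.3333 = 0.1212
d₁ = [ln(392/394) + (0.005 + 0.21²/2)·0.3333] / 0.1212 = [-0.0051 + 0.0090] / 0.1212 = 0.0324 ⇒ 0.03
d₂ = d₁ − σ√T = 0.0324 − 0.1212 = -0.0888 ⇒ -0.09
Risk-neutral Pr[S_T < K] = N(−d₂) = N(0.09) = 0.5359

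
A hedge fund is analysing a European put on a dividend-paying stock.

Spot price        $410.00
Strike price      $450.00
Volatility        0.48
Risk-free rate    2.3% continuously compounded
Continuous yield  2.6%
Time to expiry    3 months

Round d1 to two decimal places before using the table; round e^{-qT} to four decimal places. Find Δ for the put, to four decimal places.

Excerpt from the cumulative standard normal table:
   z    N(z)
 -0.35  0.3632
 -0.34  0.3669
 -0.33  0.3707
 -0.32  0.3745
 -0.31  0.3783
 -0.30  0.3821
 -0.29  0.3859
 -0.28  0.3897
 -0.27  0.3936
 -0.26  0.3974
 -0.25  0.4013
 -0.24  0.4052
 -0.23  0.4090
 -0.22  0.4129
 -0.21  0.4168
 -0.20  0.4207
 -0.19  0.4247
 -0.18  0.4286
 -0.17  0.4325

-0.6025

σ√T = 0.48 × 0.5000 = 0.2400
d₁ = [ln(410/450) + (0.023 − 0.026 + ½·0.48²)·0.25] / (σ√T) = (-0.0931 + 0.0280) / 0.2400 = -0.2710 ⇒ -0.27
N(d₁) = N(-0.27) = 0.3936
Δ_put = e^(−qT)·(N(d₁) − 1) = 0.9935·(0.3936 − 1) = -0.6025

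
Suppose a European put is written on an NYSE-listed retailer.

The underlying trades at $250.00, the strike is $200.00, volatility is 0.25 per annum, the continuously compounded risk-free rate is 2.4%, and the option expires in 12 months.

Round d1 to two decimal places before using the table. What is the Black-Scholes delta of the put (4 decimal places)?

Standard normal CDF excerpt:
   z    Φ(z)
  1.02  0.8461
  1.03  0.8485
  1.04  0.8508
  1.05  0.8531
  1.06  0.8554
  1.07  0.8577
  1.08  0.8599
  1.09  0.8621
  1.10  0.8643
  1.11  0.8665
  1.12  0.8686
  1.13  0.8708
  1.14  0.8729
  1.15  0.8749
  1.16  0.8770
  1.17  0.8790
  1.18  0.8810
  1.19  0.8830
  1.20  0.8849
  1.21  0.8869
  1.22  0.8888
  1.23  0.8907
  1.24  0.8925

-0.1335

T = 1;  σ√T = 0.2500
d₁ = [ln(250/200) + (0.024 + 0.25²/2)·1] / 0.2500 = [0.2231 + 0.0553] / 0.2500 = 1.1136 → 1.11
N(d₁) = N(1.11) = 0.8665
Δ_put = N(d₁) − 1 = 0.8665 − 1 = -0.1335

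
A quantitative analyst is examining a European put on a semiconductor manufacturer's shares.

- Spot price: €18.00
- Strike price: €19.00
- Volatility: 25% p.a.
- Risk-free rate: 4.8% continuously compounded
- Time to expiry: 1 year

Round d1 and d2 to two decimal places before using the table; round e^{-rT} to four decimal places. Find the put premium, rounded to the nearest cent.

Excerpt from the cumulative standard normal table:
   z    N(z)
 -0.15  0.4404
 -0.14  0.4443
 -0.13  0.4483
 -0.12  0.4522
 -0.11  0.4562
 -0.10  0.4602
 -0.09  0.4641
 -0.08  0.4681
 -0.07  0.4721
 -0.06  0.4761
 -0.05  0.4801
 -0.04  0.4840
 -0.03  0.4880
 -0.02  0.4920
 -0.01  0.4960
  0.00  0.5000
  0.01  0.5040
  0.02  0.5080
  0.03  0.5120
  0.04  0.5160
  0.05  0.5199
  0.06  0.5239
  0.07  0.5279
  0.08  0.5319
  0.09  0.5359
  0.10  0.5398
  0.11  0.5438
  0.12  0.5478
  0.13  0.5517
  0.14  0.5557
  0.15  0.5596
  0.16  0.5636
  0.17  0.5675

€1.85

T = 1;  σ√T = 0.2500
d₁ = [ln(18/19) + (0.048 + ½·0.25²)·1] / (σ√T) = (-0.0541 + 0.0793) / 0.2500 = 0.1007 → 0.10
d₂ = 0.1007 − 0.2500 = -0.1493 → -0.15
exp(−rT) = exp(−0.048·1) = 0.9531
P = 19·0.9531·N(0.15) − 18·N(-0.10) = 19·0.9531·0.5596 − 18·0.4602 = 10.1337 − 8.2836 = 1.8501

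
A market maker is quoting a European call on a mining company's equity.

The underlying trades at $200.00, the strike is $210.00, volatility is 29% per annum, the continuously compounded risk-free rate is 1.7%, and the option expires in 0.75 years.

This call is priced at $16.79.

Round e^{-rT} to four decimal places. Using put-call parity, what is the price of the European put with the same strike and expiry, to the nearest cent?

$24.12

e^(−rT) = e^(−0.017·0.75) = 0.9873
Put-call parity: C − P = S − K·e^(−rT) = 200 − 210·0.9873 = 200 − 207.3330 = -7.3330
P = C − (C − P) = 16.79 − (-7.3330) = 24.1230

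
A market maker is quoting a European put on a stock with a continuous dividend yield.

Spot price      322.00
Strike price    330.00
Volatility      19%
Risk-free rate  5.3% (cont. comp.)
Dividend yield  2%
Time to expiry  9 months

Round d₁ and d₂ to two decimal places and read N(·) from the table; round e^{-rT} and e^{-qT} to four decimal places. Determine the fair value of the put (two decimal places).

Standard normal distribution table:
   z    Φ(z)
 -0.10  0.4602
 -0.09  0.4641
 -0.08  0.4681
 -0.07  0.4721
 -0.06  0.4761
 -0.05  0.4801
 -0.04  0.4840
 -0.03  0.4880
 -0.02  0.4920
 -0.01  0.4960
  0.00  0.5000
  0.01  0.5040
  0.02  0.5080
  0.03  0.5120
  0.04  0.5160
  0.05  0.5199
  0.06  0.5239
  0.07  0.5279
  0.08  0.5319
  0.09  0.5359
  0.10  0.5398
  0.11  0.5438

T = 0.75;  σ√T = 0.1645
d₁ = [ln(322/330) + (0.053 − 0.02 + ½·0.19²)·0.75] / (σ√T) = (-0.0245 + 0.0383) / 0.1645 = 0.0835 ≈ 0.08
d₂ = 0.0835 − 0.1645 = -0.0810 ≈ -0.08
exp(−qT) = exp(−0.02·0.75) = 0.9851;  exp(−rT) = exp(−0.053·0.75) = 0.9610
P = 330·0.9610·N(0.08) − 322·0.9851·N(-0.08) = 330·0.9610·0.5319 − 322·0.9851·0.4681 = 168.6814 − 148.4823 = 20.1991

20.20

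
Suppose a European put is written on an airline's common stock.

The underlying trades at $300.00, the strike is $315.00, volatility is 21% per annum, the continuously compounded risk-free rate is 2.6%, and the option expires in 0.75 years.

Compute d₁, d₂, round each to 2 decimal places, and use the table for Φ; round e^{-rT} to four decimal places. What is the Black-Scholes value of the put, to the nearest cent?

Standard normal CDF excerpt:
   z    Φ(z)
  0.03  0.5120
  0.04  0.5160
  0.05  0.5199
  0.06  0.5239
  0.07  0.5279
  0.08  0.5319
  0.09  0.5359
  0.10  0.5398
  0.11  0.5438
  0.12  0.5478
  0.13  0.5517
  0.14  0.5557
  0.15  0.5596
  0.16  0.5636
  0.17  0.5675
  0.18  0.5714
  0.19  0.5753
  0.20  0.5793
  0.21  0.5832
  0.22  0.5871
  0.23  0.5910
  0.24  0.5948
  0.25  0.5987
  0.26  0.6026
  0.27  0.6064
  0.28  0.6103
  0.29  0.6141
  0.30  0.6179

T = 0.75;  σ√T = 0.1819
ln(S/K) + (r + σ²/2)T = ln(300/315) + (0.026 + 0.21²/2)·0.75 = -0.0488 + 0.0360 = -0.0128
d₁ = -0.0128 / 0.1819 = -0.0701 which rounds to -0.07
d₂ = d₁ − σ√T = -0.0701 − 0.1819 = -0.2520 which rounds to -0.25
e^(−rT) = e^(−0.026·0.75) = 0.9807
N(−d₂) = N(0.25) = 0.5987;  N(−d₁) = N(0.07) = 0.5279
P = 315·0.9807·0.5987 − 300·0.5279 = 184.9507 − 158.3700 = 26.5807

$26.58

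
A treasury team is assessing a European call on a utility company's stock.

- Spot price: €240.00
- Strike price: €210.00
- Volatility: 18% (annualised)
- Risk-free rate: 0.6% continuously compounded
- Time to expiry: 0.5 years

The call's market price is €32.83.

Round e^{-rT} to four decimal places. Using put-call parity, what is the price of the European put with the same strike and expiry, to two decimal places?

e^(−rT) = e^(−0.006·0.5) = 0.9970
Put-call parity: C − P = S − K·e^(−rT) = 240 − 210·0.9970 = 240 − 209.3700 = 30.6300
P = C − (C − P) = 32.83 − (30.6300) = 2.2000

€2.20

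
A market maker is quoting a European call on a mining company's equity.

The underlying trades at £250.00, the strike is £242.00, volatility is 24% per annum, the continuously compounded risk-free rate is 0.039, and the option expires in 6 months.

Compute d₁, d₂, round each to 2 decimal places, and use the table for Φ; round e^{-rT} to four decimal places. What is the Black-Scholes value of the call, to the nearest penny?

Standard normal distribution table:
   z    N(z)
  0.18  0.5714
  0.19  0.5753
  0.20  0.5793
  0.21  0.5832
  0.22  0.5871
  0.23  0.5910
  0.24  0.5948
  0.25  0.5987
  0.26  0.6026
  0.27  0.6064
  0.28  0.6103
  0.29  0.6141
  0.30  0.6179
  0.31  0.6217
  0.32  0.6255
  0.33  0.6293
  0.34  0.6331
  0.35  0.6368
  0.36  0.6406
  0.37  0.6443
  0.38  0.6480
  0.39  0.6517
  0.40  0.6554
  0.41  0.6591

£23.59

T = 0.5;  σ√T = 0.1697
d₁ = [ln(250/242) + (0.039 + ½·0.24²)·0.5] / (σ√T) = (0.0325 + 0.0339) / 0.1697 = 0.3914 ≈ 0.39
d₂ = 0.3914 − 0.1697 = 0.2217 ≈ 0.22
exp(−rT) = exp(−0.039·0.5) = 0.9807
N(d₁) = N(0.39) = 0.6517;  N(d₂) = N(0.22) = 0.5871
C = 250·0.6517 − 242·0.9807·0.5871 = 162.9250 − 139.3361 = 23.5889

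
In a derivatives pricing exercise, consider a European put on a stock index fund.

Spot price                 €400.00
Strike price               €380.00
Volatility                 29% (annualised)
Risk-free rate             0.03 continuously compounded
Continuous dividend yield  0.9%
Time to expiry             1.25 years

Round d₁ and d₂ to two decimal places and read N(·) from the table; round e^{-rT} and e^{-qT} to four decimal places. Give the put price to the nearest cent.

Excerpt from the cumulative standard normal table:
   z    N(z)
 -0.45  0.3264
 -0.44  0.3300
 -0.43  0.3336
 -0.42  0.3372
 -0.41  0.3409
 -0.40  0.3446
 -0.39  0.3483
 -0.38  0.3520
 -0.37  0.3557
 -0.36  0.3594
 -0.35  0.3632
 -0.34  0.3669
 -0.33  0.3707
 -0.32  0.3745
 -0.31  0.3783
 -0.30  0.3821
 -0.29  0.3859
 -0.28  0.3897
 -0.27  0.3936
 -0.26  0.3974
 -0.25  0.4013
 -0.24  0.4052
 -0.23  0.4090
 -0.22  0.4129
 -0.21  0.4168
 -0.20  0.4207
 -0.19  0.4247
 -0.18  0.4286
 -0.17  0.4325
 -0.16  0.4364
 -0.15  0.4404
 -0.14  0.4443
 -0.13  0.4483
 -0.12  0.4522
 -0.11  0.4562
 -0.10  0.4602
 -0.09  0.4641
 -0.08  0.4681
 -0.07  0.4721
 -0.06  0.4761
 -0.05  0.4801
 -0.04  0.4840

€35.04

σ√T = 0.29 × 1.1180 = 0.3242
d₁ = [ln(400/380) + (0.03 − 0.009 + 0.29²/2)·1.25] / 0.3242 = [0.0513 + 0.0788] / 0.3242 = 0.4013 ≈ 0.40
d₂ = d₁ − σ√T = 0.4013 − 0.3242 = 0.0770 ≈ 0.08
exp(−qT) = exp(−0.009·1.25) = 0.9888;  exp(−rT) = exp(−0.03·1.25) = 0.9632
P = 380·0.9632·N(-0.08) − 400·0.9888·N(-0.40) = 380·0.9632·0.4681 − 400·0.9888·0.3446 = 171.3321 − 136.2962 = 35.0359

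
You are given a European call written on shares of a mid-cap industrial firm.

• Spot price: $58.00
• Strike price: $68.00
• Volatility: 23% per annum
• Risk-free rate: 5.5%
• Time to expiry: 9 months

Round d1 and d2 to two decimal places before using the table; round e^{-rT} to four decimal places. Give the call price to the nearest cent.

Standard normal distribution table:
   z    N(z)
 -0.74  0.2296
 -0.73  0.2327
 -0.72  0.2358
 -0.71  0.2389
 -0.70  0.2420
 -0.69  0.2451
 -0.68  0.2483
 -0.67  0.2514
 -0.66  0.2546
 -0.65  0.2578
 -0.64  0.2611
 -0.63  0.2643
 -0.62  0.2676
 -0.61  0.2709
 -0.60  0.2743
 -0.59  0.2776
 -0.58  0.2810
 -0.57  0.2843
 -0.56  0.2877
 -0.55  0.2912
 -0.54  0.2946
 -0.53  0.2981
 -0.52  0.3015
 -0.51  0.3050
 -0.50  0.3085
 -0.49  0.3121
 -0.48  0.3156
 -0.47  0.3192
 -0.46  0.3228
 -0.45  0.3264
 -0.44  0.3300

$2.11

σ√T = 0.23 × 0.8660 = 0.1992
d₁ = [ln(58/68) + (0.055 + 0.23²/2)·0.75] / 0.1992 = [-0.1591 + 0.0611] / 0.1992 = -0.4919 which rounds to -0.49
d₂ = d₁ − σ√T = -0.4919 − 0.1992 = -0.6911 which rounds to -0.69
exp(−rT) = exp(−0.055·0.75) = 0.9596
C = 58·N(-0.49) − 68·0.9596·N(-0.69) = 58·0.3121 − 68·0.9596·0.2451 = 18.1018 − 15.9935 = 2.1083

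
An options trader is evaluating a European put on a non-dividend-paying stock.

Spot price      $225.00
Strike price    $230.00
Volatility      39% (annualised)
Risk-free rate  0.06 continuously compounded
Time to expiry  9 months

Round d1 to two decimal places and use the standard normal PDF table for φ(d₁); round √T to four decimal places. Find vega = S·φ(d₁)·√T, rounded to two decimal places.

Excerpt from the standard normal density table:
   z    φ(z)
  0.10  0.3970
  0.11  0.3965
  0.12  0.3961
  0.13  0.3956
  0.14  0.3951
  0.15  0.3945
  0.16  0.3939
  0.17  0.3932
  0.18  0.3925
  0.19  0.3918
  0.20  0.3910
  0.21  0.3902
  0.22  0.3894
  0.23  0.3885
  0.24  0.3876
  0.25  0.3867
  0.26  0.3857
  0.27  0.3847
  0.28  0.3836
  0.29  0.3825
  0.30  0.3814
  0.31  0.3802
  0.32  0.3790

T = 0.75;  σ√T = 0.3377
d₁ = [ln(225/230) + (0.06 + 0.39²/2)·0.75] / 0.3377 = [-0.0220 + 0.1020] / 0.3377 = 0.2370 which rounds to 0.24
√T = √0.75 = 0.8660
φ(d₁) = φ(0.24) = 0.3876
vega = S·φ(d₁)·√T = 225·0.3876·0.8660 = 75.5239

75.52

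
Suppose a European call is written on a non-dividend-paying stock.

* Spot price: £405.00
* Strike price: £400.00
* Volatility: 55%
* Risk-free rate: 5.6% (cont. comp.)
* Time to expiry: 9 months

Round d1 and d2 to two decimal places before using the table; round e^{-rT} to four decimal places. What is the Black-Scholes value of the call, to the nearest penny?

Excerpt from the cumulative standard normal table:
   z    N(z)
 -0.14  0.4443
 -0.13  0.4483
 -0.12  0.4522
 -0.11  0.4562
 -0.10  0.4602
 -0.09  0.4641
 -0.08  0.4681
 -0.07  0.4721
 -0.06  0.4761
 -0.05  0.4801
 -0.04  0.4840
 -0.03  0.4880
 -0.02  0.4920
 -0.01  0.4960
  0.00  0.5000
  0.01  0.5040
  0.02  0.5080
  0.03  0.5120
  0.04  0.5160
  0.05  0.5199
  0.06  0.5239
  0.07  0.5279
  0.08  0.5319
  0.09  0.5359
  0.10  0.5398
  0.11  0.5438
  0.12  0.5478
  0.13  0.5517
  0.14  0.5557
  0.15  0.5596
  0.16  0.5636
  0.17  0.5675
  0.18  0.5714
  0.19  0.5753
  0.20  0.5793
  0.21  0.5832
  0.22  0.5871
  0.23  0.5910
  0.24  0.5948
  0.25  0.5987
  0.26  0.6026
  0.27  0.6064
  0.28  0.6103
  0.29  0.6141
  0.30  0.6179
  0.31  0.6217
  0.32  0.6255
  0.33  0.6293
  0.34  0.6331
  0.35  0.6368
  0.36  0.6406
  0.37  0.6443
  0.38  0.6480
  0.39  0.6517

T = 0.75;  σ√T = 0.4763
d₁ = [ln(405/400) + (0.056 + 0.55²/2)·0.75] / 0.4763 = [0.0124 + 0.1554] / 0.4763 = 0.3524 ⇒ 0.35
d₂ = d₁ − σ√T = 0.3524 − 0.4763 = -0.1239 ⇒ -0.12
exp(−rT) = exp(−0.056·0.75) = 0.9589
C = 405·N(0.35) − 400·0.9589·N(-0.12) = 405·0.6368 − 400·0.9589·0.4522 = 257.9040 − 173.4458 = 84.4582

£84.46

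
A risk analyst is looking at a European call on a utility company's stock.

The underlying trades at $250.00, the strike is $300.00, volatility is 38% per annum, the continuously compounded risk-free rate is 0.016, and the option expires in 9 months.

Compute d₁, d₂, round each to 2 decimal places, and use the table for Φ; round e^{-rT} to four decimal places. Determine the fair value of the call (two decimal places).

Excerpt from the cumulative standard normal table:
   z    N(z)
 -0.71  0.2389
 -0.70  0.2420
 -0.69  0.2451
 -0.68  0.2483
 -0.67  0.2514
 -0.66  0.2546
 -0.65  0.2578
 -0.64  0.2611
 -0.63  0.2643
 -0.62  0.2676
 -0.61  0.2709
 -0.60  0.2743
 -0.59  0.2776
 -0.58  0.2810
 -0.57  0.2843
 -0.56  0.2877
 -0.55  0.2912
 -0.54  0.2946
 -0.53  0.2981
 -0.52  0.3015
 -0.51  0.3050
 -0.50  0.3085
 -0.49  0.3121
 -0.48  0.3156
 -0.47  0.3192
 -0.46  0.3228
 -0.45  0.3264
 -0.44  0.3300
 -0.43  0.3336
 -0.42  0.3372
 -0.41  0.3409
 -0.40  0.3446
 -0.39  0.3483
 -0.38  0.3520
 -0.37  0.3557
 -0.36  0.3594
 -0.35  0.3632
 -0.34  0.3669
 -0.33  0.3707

σ√T = 0.38 × 0.8660 = 0.3291
ln(S/K) + (r + σ²/2)T = ln(250/300) + (0.016 + 0.38²/2)·0.75 = -0.1823 + 0.0662 = -0.1162
d₁ = -0.1162 / 0.3291 = -0.3530 ≈ -0.35
d₂ = d₁ − σ√T = -0.3530 − 0.3291 = -0.6821 ≈ -0.68
e^(−rT) = e^(−0.016·0.75) = 0.9881
C = 250·N(-0.35) − 300·0.9881·N(-0.68) = 250·0.3632 − 300·0.9881·0.2483 = 90.8000 − 73.6036 = 17.1964

$17.20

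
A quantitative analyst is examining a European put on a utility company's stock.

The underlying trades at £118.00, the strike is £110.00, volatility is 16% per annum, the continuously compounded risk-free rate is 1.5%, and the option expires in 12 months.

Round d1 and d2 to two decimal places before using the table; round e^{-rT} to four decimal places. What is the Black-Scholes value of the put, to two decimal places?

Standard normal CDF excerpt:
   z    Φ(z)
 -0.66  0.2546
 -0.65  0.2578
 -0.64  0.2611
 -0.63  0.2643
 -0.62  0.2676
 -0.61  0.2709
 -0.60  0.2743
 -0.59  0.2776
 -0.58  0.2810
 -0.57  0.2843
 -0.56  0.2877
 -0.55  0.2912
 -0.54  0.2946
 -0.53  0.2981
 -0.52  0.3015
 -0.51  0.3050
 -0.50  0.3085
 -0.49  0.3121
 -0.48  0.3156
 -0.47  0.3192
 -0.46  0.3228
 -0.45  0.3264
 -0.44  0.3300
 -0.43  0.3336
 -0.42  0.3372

£3.40

T = 1;  σ√T = 0.1600
d₁ = [ln(118/110) + (0.015 + 0.16²/2)·1] / 0.1600 = [0.0702 + 0.0278] / 0.1600 = 0.6125 ≈ 0.61
d₂ = d₁ − σ√T = 0.6125 − 0.1600 = 0.4525 ≈ 0.45
e^(−rT) = e^(−0.015·1) = 0.9851
N(−d₂) = N(-0.45) = 0.3264;  N(−d₁) = N(-0.61) = 0.2709
P = 110·0.9851·0.3264 − 118·0.2709 = 35.3690 − 31.9662 = 3.4028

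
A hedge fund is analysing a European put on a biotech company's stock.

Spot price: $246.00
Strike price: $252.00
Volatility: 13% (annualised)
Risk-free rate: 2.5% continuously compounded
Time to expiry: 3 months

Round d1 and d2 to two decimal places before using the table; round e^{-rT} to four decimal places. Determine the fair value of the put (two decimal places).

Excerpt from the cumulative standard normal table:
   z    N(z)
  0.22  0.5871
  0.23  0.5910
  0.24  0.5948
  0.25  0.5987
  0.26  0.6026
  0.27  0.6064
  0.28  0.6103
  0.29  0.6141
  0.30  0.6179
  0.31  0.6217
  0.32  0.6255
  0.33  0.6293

$9.38

σ√T = 0.13 × 0.5000 = 0.0650
d₁ = [ln(246/252) + (0.025 + 0.13²/2)·0.25] / 0.0650 = [-0.0241 + 0.0084] / 0.0650 = -0.2421 → -0.24
d₂ = d₁ − σ√T = -0.2421 − 0.0650 = -0.3071 → -0.31
e^(−rT) = e^(−0.025·0.25) = 0.9938
N(−d₂) = N(0.31) = 0.6217;  N(−d₁) = N(0.24) = 0.5948
P = 252·0.9938·0.6217 − 246·0.5948 = 155.6971 − 146.3208 = 9.3763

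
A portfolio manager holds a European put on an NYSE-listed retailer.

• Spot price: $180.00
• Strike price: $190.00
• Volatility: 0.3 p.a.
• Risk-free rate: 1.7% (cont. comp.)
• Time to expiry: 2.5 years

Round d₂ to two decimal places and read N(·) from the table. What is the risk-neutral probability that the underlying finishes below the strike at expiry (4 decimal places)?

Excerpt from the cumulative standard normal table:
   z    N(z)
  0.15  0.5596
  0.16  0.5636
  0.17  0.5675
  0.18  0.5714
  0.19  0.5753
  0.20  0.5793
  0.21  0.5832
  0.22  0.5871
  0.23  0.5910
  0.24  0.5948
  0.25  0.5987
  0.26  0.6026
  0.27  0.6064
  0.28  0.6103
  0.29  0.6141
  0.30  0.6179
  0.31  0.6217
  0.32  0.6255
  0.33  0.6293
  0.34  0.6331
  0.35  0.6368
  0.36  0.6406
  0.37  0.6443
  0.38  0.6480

0.6026

T = 2.5;  σ√T = 0.4743
d₁ = [ln(180/190) + (0.017 + 0.3²/2)·2.5] / 0.4743 = [-0.0541 + 0.1550] / 0.4743 = 0.2128 ≈ 0.21
d₂ = d₁ − σ√T = 0.2128 − 0.4743 = -0.2616 ≈ -0.26
Pr(exercise) under Q = N(−d₂) = N(0.26) = 0.6026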